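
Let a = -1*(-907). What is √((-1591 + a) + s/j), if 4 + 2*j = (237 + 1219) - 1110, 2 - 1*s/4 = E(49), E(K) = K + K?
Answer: 2*I*√557403/57 ≈ 26.196*I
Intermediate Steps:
a = 907
E(K) = 2*K
s = -384 (s = 8 - 8*49 = 8 - 4*98 = 8 - 392 = -384)
j = 171 (j = -2 + ((237 + 1219) - 1110)/2 = -2 + (1456 - 1110)/2 = -2 + (½)*346 = -2 + 173 = 171)
√((-1591 + a) + s/j) = √((-1591 + 907) - 384/171) = √(-684 - 384*1/171) = √(-684 - 128/57) = √(-39116/57) = 2*I*√557403/57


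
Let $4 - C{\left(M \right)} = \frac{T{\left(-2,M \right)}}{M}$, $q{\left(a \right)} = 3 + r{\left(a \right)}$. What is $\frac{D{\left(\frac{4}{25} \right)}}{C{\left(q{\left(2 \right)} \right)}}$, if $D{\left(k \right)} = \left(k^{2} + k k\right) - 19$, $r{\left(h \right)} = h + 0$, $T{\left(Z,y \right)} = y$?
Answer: $- \frac{11843}{1875} \approx -6.3163$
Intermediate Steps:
$r{\left(h \right)} = h$
$q{\left(a \right)} = 3 + a$
$C{\left(M \right)} = 3$ ($C{\left(M \right)} = 4 - \frac{M}{M} = 4 - 1 = 3$)
$D{\left(k \right)} = -19 + 2 k^{2}$ ($D{\left(k \right)} = \left(k^{2} + k^{2}\right) - 19 = 2 k^{2} - 19 = -19 + 2 k^{2}$)
$\frac{D{\left(\frac{4}{25} \right)}}{C{\left(q{\left(2 \right)} \right)}} = \frac{-19 + 2 \left(\frac{4}{25}\right)^{2}}{3} = \left(-19 + 2 \left(4 \cdot \frac{1}{25}\right)^{2}\right) \frac{1}{3} = \left(-19 + 2 \left(\frac{4}{25}\right)^{2}\right) \frac{1}{3} = \left(-19 + 2 \cdot \frac{16}{625}\right) \frac{1}{3} = \left(-19 + \frac{32}{625}\right) \frac{1}{3} = \left(- \frac{11843}{625}\right) \frac{1}{3} = - \frac{11843}{1875}$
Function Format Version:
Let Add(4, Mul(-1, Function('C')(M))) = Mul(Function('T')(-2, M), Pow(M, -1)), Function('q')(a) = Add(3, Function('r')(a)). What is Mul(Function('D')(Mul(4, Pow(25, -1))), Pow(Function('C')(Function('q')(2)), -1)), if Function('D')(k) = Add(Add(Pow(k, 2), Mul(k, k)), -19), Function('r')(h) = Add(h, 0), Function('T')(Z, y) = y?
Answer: Rational(-11843, 1875) ≈ -6.3163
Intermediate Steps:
Function('r')(h) = h
Function('q')(a) = Add(3, a)
Function('C')(M) = 3 (Function('C')(M) = Add(4, Mul(-1, Mul(M, Pow(M, -1)))) = Add(4, Mul(-1, 1)) = Add(4, -1) = 3)
Function('D')(k) = Add(-19, Mul(2, Pow(k, 2))) (Function('D')(k) = Add(Add(Pow(k, 2), Pow(k, 2)), -19) = Add(Mul(2, Pow(k, 2)), -19) = Add(-19, Mul(2, Pow(k, 2))))
Mul(Function('D')(Mul(4, Pow(25, -1))), Pow(Function('C')(Function('q')(2)), -1)) = Mul(Add(-19, Mul(2, Pow(Mul(4, Pow(25, -1)), 2))), Pow(3, -1)) = Mul(Add(-19, Mul(2, Pow(Mul(4, Rational(1, 25)), 2))), Rational(1, 3)) = Mul(Add(-19, Mul(2, Pow(Rational(4, 25), 2))), Rational(1, 3)) = Mul(Add(-19, Mul(2, Rational(16, 625))), Rational(1, 3)) = Mul(Add(-19, Rational(32, 625)), Rational(1, 3)) = Mul(Rational(-11843, 625), Rational(1, 3)) = Rational(-11843, 1875)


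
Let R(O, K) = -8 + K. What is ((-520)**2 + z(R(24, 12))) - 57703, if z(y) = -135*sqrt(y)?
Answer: 212427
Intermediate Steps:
((-520)**2 + z(R(24, 12))) - 57703 = ((-520)**2 - 135*sqrt(-8 + 12)) - 57703 = (270400 - 135*sqrt(4)) - 57703 = (270400 - 135*2) - 57703 = (270400 - 270) - 57703 = 270130 - 57703 = 212427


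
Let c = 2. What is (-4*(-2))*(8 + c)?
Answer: 80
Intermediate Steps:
(-4*(-2))*(8 + c) = (-4*(-2))*(8 + 2) = 8*10 = 80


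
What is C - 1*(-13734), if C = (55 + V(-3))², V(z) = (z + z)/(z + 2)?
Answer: 17455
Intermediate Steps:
V(z) = 2*z/(2 + z) (V(z) = (2*z)/(2 + z) = 2*z/(2 + z))
C = 3721 (C = (55 + 2*(-3)/(2 - 3))² = (55 + 2*(-3)/(-1))² = (55 + 2*(-3)*(-1))² = (55 + 6)² = 61² = 3721)
C - 1*(-13734) = 3721 - 1*(-13734) = 3721 + 13734 = 17455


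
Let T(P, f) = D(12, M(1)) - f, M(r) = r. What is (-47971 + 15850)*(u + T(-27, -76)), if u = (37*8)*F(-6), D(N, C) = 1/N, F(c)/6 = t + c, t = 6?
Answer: -9775491/4 ≈ -2.4439e+6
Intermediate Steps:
F(c) = 36 + 6*c (F(c) = 6*(6 + c) = 36 + 6*c)
u = 0 (u = (37*8)*(36 + 6*(-6)) = 296*(36 - 36) = 296*0 = 0)
T(P, f) = 1/12 - f
(-47971 + 15850)*(u + T(-27, -76)) = (-47971 + 15850)*(0 + (1/12 - 1*(-76))) = -32121*(0 + (1/12 + 76)) = -32121*(0 + 913/12) = -32121*913/12 = -9775491/4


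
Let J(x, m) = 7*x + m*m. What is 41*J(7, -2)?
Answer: 2173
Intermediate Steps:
J(x, m) = m² + 7*x (J(x, m) = 7*x + m² = m² + 7*x)
41*J(7, -2) = 41*((-2)² + 7*7) = 41*(4 + 49) = 41*53 = 2173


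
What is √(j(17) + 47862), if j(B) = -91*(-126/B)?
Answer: 12*√97410/17 ≈ 220.31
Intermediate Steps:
j(B) = 11466/B (j(B) = -91*(-126/B) = -(-11466)/B = 11466/B)
√(j(17) + 47862) = √(11466/17 + 47862) = √(825120/17) = 12*√97410/17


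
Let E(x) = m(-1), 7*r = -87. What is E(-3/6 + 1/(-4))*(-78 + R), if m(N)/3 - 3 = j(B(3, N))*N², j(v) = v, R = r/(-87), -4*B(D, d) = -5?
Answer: -27795/28 ≈ -992.68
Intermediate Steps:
r = -87/7 (r = (⅐)*(-87) = -87/7 ≈ -12.429)
B(D, d) = 5/4 (B(D, d) = -¼*(-5) = 5/4)
R = ⅐ (R = -87/7/(-87) = -87/7*(-1/87) = ⅐ ≈ 0.14286)
m(N) = 9 + 15*N²/4 (m(N) = 9 + 3*(5*N²/4) = 9 + 15*N²/4)
E(x) = 51/4 (E(x) = 9 + (15/4)*(-1)² = 9 + (15/4)*1 = 9 + 15/4 = 51/4)
E(-3/6 + 1/(-4))*(-78 + R) = 51*(-78 + ⅐)/4 = (51/4)*(-545/7) = -27795/28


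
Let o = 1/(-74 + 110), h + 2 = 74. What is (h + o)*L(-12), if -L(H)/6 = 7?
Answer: -18151/6 ≈ -3025.2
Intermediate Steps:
h = 72 (h = -2 + 74 = 72)
L(H) = -42 (L(H) = -6*7 = -42)
o = 1/36 ≈ 0.027778
(h + o)*L(-12) = (72 + 1/36)*(-42) = (2593/36)*(-42) = -18151/6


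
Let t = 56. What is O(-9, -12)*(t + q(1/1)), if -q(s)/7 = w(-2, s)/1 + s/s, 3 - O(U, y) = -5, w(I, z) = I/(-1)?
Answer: 280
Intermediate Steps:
w(I, z) = -I (w(I, z) = I*(-1) = -I)
O(U, y) = 8 (O(U, y) = 3 - 1*(-5) = 3 + 5 = 8)
q(s) = -21 (q(s) = -7*(-1*(-2)/1 + s/s) = -7*(2*1 + 1) = -7*(2 + 1) = -7*3 = -21)
O(-9, -12)*(t + q(1/1)) = 8*(56 - 21) = 8*35 = 280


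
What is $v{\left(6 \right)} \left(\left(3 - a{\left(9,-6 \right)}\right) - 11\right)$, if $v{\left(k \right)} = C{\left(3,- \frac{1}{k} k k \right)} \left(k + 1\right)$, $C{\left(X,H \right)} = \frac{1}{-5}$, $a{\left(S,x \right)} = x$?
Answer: $\frac{14}{5} \approx 2.8$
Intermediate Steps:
$C{\left(X,H \right)} = - \frac{1}{5}$
$v{\left(k \right)} = - \frac{1}{5} - \frac{k}{5}$ ($v{\left(k \right)} = - \frac{k + 1}{5} = - \frac{1 + k}{5} = - \frac{1}{5} - \frac{k}{5}$)
$v{\left(6 \right)} \left(\left(3 - a{\left(9,-6 \right)}\right) - 11\right) = \left(- \frac{1}{5} - \frac{6}{5}\right) \left(\left(3 - -6\right) - 11\right) = \left(- \frac{1}{5} - \frac{6}{5}\right) \left(\left(3 + 6\right) - 11\right) = - \frac{7 \left(9 - 11\right)}{5} = \left(- \frac{7}{5}\right) \left(-2\right) = \frac{14}{5}$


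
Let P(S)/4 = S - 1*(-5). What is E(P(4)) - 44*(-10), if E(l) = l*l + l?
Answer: 1772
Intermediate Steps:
P(S) = 20 + 4*S (P(S) = 4*(S - 1*(-5)) = 4*(S + 5) = 4*(5 + S) = 20 + 4*S)
E(l) = l + l**2 (E(l) = l**2 + l = l + l**2)
E(P(4)) - 44*(-10) = (20 + 4*4)*(1 + (20 + 4*4)) - 44*(-10) = (20 + 16)*(1 + (20 + 16)) + 440 = 36*(1 + 36) + 440 = 36*37 + 440 = 1332 + 440 = 1772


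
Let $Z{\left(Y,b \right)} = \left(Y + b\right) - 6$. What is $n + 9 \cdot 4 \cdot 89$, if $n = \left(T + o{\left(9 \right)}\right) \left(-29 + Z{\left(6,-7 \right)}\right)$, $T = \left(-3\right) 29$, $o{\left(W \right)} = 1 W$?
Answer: $6012$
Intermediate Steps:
$Z{\left(Y,b \right)} = -6 + Y + b$
$o{\left(W \right)} = W$
$T = -87$
$n = 2808$ ($n = \left(-87 + 9\right) \left(-29 - 7\right) = - 78 \left(-29 - 7\right) = \left(-78\right) \left(-36\right) = 2808$)
$n + 9 \cdot 4 \cdot 89 = 2808 + 9 \cdot 4 \cdot 89 = 2808 + 36 \cdot 89 = 2808 + 3204 = 6012$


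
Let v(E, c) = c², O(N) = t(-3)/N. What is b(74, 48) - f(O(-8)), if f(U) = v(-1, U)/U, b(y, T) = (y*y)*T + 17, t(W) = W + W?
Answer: 1051457/4 ≈ 2.6286e+5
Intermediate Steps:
t(W) = 2*W
b(y, T) = 17 + T*y² (b(y, T) = y²*T + 17 = T*y² + 17 = 17 + T*y²)
O(N) = -6/N (O(N) = (2*(-3))/N = -6/N)
f(U) = U (f(U) = U²/U = U)
b(74, 48) - f(O(-8)) = (17 + 48*74²) - (-6)/(-8) = (17 + 48*5476) - (-6)*(-1)/8 = (17 + 262848) - 1*¾ = 262865 - ¾ = 1051457/4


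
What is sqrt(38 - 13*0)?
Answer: sqrt(38) ≈ 6.1644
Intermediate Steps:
sqrt(38 - 13*0) = sqrt(38 + 0) = sqrt(38)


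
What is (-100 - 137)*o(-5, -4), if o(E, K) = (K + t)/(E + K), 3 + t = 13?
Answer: 158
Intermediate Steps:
t = 10 (t = -3 + 13 = 10)
o(E, K) = (10 + K)/(E + K) (o(E, K) = (K + 10)/(E + K) = (10 + K)/(E + K))
(-100 - 137)*o(-5, -4) = (-100 - 137)*((10 - 4)/(-5 - 4)) = -237*6/(-9) = -(-79)*6/3 = -237*(-⅔) = 158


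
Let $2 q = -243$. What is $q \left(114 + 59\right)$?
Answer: $- \frac{42039}{2} \approx -21020.0$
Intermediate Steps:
$q = - \frac{243}{2}$ ($q = \frac{1}{2} \left(-243\right) = - \frac{243}{2} \approx -121.5$)
$q \left(114 + 59\right) = - \frac{243 \left(114 + 59\right)}{2} = \left(- \frac{243}{2}\right) 173 = - \frac{42039}{2}$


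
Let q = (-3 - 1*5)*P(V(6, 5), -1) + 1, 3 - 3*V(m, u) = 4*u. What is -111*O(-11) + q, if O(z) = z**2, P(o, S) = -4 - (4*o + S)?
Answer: -40762/3 ≈ -13587.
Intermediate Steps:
V(m, u) = 1 - 4*u/3
P(o, S) = -4 - S - 4*o (P(o, S) = -4 - (S + 4*o) = -4 + (-S - 4*o) = -4 - S - 4*o)
q = -469/3 (q = (-3 - 1*5)*(-4 - 1*(-1) - 4*(1 - 4/3*5)) + 1 = (-3 - 5)*(-4 + 1 - 4*(1 - 20/3)) + 1 = -8*(-4 + 1 - 4*(-17/3)) + 1 = -8*(-4 + 1 + 68/3) + 1 = -8*59/3 + 1 = -472/3 + 1 = -469/3 ≈ -156.33)
-111*O(-11) + q = -111*(-11)**2 - 469/3 = -111*121 - 469/3 = -13431 - 469/3 = -40762/3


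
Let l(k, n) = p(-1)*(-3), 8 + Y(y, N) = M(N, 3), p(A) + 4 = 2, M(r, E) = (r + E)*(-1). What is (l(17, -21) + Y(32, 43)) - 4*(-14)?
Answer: 8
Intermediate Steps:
M(r, E) = -E - r (M(r, E) = (E + r)*(-1) = -E - r)
p(A) = -2 (p(A) = -4 + 2 = -2)
Y(y, N) = -11 - N (Y(y, N) = -8 + (-1*3 - N) = -8 + (-3 - N) = -11 - N)
l(k, n) = 6 (l(k, n) = -2*(-3) = 6)
(l(17, -21) + Y(32, 43)) - 4*(-14) = (6 + (-11 - 1*43)) - 4*(-14) = (6 + (-11 - 43)) + 56 = (6 - 54) + 56 = -48 + 56 = 8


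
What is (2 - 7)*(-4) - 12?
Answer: 8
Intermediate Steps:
(2 - 7)*(-4) - 12 = -5*(-4) - 12 = 20 - 12 = 8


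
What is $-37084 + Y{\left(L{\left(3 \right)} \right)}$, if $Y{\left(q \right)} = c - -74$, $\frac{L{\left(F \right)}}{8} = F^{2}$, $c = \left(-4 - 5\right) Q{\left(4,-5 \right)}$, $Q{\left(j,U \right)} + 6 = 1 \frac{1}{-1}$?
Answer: $-36947$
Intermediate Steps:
$Q{\left(j,U \right)} = -7$ ($Q{\left(j,U \right)} = -6 + 1 \frac{1}{-1} = -6 + 1 \left(-1\right) = -6 - 1 = -7$)
$c = 63$ ($c = \left(-4 - 5\right) \left(-7\right) = \left(-9\right) \left(-7\right) = 63$)
$L{\left(F \right)} = 8 F^{2}$
$Y{\left(q \right)} = 137$ ($Y{\left(q \right)} = 63 - -74 = 63 + 74 = 137$)
$-37084 + Y{\left(L{\left(3 \right)} \right)} = -37084 + 137 = -36947$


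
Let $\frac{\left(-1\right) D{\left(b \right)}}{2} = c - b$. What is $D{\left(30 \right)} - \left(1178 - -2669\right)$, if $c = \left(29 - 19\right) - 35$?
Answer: $-3737$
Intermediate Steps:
$c = -25$ ($c = 10 - 35 = -25$)
$D{\left(b \right)} = 50 + 2 b$ ($D{\left(b \right)} = - 2 \left(-25 - b\right) = 50 + 2 b$)
$D{\left(30 \right)} - \left(1178 - -2669\right) = \left(50 + 2 \cdot 30\right) - \left(1178 - -2669\right) = \left(50 + 60\right) - \left(1178 + 2669\right) = 110 - 3847 = -3737$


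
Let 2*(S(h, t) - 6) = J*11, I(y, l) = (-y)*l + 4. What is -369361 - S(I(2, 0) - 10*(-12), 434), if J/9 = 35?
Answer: -742199/2 ≈ -3.7110e+5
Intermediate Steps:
I(y, l) = 4 - l*y (I(y, l) = -l*y + 4 = 4 - l*y)
J = 315 (J = 9*35 = 315)
S(h, t) = 3477/2 (S(h, t) = 6 + (315*11)/2 = 6 + (½)*3465 = 6 + 3465/2 = 3477/2)
-369361 - S(I(2, 0) - 10*(-12), 434) = -369361 - 1*3477/2 = -369361 - 3477/2 = -742199/2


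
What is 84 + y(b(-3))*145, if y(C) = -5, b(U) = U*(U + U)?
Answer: -641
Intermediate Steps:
b(U) = 2*U² (b(U) = U*(2*U) = 2*U²)
84 + y(b(-3))*145 = 84 - 5*145 = 84 - 725 = -641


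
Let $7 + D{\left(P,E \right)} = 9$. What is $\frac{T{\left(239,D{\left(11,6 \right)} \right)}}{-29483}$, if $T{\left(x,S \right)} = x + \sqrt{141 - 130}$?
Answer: $- \frac{239}{29483} - \frac{\sqrt{11}}{29483} \approx -0.0082189$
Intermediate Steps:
$D{\left(P,E \right)} = 2$ ($D{\left(P,E \right)} = -7 + 9 = 2$)
$T{\left(x,S \right)} = x + \sqrt{11}$
$\frac{T{\left(239,D{\left(11,6 \right)} \right)}}{-29483} = \frac{239 + \sqrt{11}}{-29483} = \left(239 + \sqrt{11}\right) \left(- \frac{1}{29483}\right) = - \frac{239}{29483} - \frac{\sqrt{11}}{29483}$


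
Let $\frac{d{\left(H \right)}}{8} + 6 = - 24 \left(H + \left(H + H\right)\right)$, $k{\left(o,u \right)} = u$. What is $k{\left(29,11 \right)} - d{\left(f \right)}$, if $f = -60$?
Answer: $-34501$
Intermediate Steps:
$d{\left(H \right)} = -48 - 576 H$ ($d{\left(H \right)} = -48 + 8 \left(- 24 \left(H + \left(H + H\right)\right)\right) = -48 + 8 \left(- 24 \left(H + 2 H\right)\right) = -48 + 8 \left(- 24 \cdot 3 H\right) = -48 + 8 \left(- 72 H\right) = -48 - 576 H$)
$k{\left(29,11 \right)} - d{\left(f \right)} = 11 - \left(-48 - -34560\right) = 11 - \left(-48 + 34560\right) = 11 - 34512 = -34501$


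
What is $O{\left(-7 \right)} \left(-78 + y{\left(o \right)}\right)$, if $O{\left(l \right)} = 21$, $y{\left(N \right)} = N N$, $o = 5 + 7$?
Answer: $1386$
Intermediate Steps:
$o = 12$
$y{\left(N \right)} = N^{2}$
$O{\left(-7 \right)} \left(-78 + y{\left(o \right)}\right) = 21 \left(-78 + 12^{2}\right) = 21 \left(-78 + 144\right) = 21 \cdot 66 = 1386$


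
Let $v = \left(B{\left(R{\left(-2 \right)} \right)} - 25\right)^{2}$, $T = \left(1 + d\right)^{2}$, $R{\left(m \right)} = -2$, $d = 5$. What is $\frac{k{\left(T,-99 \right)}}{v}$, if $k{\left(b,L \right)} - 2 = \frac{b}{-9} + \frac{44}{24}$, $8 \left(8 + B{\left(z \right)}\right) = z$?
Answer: $- \frac{8}{53067} \approx -0.00015075$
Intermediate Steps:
$B{\left(z \right)} = -8 + \frac{z}{8}$
$T = 36$ ($T = \left(1 + 5\right)^{2} = 6^{2} = 36$)
$k{\left(b,L \right)} = \frac{23}{6} - \frac{b}{9}$ ($k{\left(b,L \right)} = 2 + \left(\frac{b}{-9} + \frac{44}{24}\right) = 2 + \left(b \left(- \frac{1}{9}\right) + 44 \cdot \frac{1}{24}\right) = 2 - \left(- \frac{11}{6} + \frac{b}{9}\right) = \frac{23}{6} - \frac{b}{9}$)
$v = \frac{17689}{16}$ ($v = \left(\left(-8 + \frac{1}{8} \left(-2\right)\right) - 25\right)^{2} = \left(\left(-8 - \frac{1}{4}\right) - 25\right)^{2} = \left(- \frac{33}{4} - 25\right)^{2} = \left(- \frac{133}{4}\right)^{2} = \frac{17689}{16} \approx 1105.6$)
$\frac{k{\left(T,-99 \right)}}{v} = \frac{\frac{23}{6} - 4}{\frac{17689}{16}} = \left(\frac{23}{6} - 4\right) \frac{16}{17689} = \left(- \frac{1}{6}\right) \frac{16}{17689} = - \frac{8}{53067}$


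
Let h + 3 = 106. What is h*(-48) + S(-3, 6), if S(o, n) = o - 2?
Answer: -4949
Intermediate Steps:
h = 103 (h = -3 + 106 = 103)
S(o, n) = -2 + o
h*(-48) + S(-3, 6) = 103*(-48) + (-2 - 3) = -4944 - 5 = -4949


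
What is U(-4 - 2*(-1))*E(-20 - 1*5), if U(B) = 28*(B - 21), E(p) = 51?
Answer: -32844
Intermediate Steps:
U(B) = -588 + 28*B (U(B) = 28*(-21 + B) = -588 + 28*B)
U(-4 - 2*(-1))*E(-20 - 1*5) = (-588 + 28*(-4 - 2*(-1)))*51 = (-588 + 28*(-4 + 2))*51 = (-588 + 28*(-2))*51 = (-588 - 56)*51 = -644*51 = -32844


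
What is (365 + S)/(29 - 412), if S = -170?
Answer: -195/383 ≈ -0.50914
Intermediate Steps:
(365 + S)/(29 - 412) = (365 - 170)/(29 - 412) = 195/(-383) = 195*(-1/383) = -195/383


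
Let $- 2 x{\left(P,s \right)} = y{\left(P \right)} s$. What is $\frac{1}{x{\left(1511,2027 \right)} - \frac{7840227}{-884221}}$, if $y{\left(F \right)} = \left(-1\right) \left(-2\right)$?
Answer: $- \frac{884221}{1784475740} \approx -0.00049551$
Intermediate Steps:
$y{\left(F \right)} = 2$
$x{\left(P,s \right)} = - s$ ($x{\left(P,s \right)} = - \frac{2 s}{2} = - s$)
$\frac{1}{x{\left(1511,2027 \right)} - \frac{7840227}{-884221}} = \frac{1}{\left(-1\right) 2027 - \frac{7840227}{-884221}} = \frac{1}{-2027 - - \frac{7840227}{884221}} = \frac{1}{-2027 + \frac{7840227}{884221}} = \frac{1}{- \frac{1784475740}{884221}} = - \frac{884221}{1784475740}$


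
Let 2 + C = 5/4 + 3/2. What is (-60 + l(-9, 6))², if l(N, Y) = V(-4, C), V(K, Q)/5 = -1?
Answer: 4225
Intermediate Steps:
C = ¾ (C = -2 + (5/4 + 3/2) = -2 + 11/4 = ¾ ≈ 0.75000)
V(K, Q) = -5 (V(K, Q) = 5*(-1) = -5)
l(N, Y) = -5
(-60 + l(-9, 6))² = (-60 - 5)² = (-65)² = 4225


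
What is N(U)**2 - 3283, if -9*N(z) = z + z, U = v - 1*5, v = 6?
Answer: -265919/81 ≈ -3282.9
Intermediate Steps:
U = 1 (U = 6 - 1*5 = 6 - 5 = 1)
N(z) = -2*z/9 (N(z) = -(z + z)/9 = -2*z/9)
N(U)**2 - 3283 = (-2/9*1)**2 - 3283 = (-2/9)**2 - 3283 = 4/81 - 3283 = -265919/81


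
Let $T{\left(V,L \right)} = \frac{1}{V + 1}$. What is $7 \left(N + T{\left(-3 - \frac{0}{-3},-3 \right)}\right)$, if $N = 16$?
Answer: $\frac{217}{2} \approx 108.5$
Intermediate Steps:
$T{\left(V,L \right)} = \frac{1}{1 + V}$
$7 \left(N + T{\left(-3 - \frac{0}{-3},-3 \right)}\right) = 7 \left(16 + \frac{1}{1 - \left(3 + \frac{0}{-3}\right)}\right) = 7 \left(16 + \frac{1}{1 - \left(3 + 0 \left(- \frac{1}{3}\right)\right)}\right) = 7 \left(16 + \frac{1}{1 - 3}\right) = 7 \left(16 + \frac{1}{-2}\right) = 7 \left(16 - \frac{1}{2}\right) = 7 \cdot \frac{31}{2} = \frac{217}{2}$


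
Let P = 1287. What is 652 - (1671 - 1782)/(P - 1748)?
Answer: 300461/461 ≈ 651.76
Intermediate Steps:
652 - (1671 - 1782)/(P - 1748) = 652 - (1671 - 1782)/(1287 - 1748) = 652 - (-111)/(-461) = 652 - (-111)*(-1)/461 = 652 - 1*111/461 = 652 - 111/461 = 300461/461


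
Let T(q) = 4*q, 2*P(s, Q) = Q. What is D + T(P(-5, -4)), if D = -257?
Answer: -265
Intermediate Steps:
P(s, Q) = Q/2
D + T(P(-5, -4)) = -257 + 4*((½)*(-4)) = -257 + 4*(-2) = -257 - 8 = -265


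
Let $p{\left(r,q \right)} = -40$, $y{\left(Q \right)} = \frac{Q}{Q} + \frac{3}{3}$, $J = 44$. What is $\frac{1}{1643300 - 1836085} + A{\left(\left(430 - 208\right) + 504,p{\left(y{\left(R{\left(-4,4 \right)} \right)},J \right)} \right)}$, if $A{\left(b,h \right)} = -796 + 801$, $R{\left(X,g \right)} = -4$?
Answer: $\frac{963924}{192785} \approx 5.0$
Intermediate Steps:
$y{\left(Q \right)} = 2$ ($y{\left(Q \right)} = 1 + 3 \cdot \frac{1}{3} = 1 + 1 = 2$)
$A{\left(b,h \right)} = 5$
$\frac{1}{1643300 - 1836085} + A{\left(\left(430 - 208\right) + 504,p{\left(y{\left(R{\left(-4,4 \right)} \right)},J \right)} \right)} = \frac{1}{1643300 - 1836085} + 5 = \frac{1}{-192785} + 5 = - \frac{1}{192785} + 5 = \frac{963924}{192785}$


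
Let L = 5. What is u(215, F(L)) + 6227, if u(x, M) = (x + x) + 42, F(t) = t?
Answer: 6699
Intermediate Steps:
u(x, M) = 42 + 2*x (u(x, M) = 2*x + 42 = 42 + 2*x)
u(215, F(L)) + 6227 = (42 + 2*215) + 6227 = (42 + 430) + 6227 = 472 + 6227 = 6699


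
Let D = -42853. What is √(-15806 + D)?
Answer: I*√58659 ≈ 242.2*I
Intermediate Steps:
√(-15806 + D) = √(-15806 - 42853) = √(-58659) = I*√58659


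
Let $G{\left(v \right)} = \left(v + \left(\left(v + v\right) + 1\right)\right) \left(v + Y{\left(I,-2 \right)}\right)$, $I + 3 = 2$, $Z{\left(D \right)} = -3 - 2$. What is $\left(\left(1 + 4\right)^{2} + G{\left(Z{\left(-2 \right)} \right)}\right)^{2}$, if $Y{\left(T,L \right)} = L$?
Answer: $15129$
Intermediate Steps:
$Z{\left(D \right)} = -5$
$I = -1$ ($I = -3 + 2 = -1$)
$G{\left(v \right)} = \left(1 + 3 v\right) \left(-2 + v\right)$ ($G{\left(v \right)} = \left(v + \left(\left(v + v\right) + 1\right)\right) \left(v - 2\right) = \left(v + \left(2 v + 1\right)\right) \left(-2 + v\right) = \left(v + \left(1 + 2 v\right)\right) \left(-2 + v\right) = \left(1 + 3 v\right) \left(-2 + v\right)$)
$\left(\left(1 + 4\right)^{2} + G{\left(Z{\left(-2 \right)} \right)}\right)^{2} = \left(\left(1 + 4\right)^{2} - \left(-23 - 75\right)\right)^{2} = \left(5^{2} + \left(-2 + 25 + 3 \cdot 25\right)\right)^{2} = \left(25 + \left(-2 + 25 + 75\right)\right)^{2} = \left(25 + 98\right)^{2} = 123^{2} = 15129$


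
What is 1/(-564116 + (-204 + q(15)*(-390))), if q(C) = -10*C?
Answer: -1/505820 ≈ -1.9770e-6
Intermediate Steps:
1/(-564116 + (-204 + q(15)*(-390))) = 1/(-564116 + (-204 - 10*15*(-390))) = 1/(-564116 + (-204 - 150*(-390))) = 1/(-564116 + (-204 + 58500)) = 1/(-564116 + 58296) = 1/(-505820) = -1/505820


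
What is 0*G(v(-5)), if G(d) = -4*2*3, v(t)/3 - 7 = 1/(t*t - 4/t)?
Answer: 0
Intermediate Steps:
v(t) = 21 + 3/(t**2 - 4/t) (v(t) = 21 + 3/(t*t - 4/t) = 21 + 3/(t**2 - 4/t))
G(d) = -24 (G(d) = -8*3 = -24)
0*G(v(-5)) = 0*(-24) = 0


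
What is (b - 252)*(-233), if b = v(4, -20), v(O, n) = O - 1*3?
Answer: 58483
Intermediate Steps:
v(O, n) = -3 + O (v(O, n) = O - 3 = -3 + O)
b = 1 (b = -3 + 4 = 1)
(b - 252)*(-233) = (1 - 252)*(-233) = -251*(-233) = 58483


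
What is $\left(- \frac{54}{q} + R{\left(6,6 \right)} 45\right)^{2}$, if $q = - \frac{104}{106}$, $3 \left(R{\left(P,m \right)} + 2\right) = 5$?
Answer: $\frac{1083681}{676} \approx 1603.1$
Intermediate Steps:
$R{\left(P,m \right)} = - \frac{1}{3}$ ($R{\left(P,m \right)} = -2 + \frac{1}{3} \cdot 5 = -2 + \frac{5}{3} = - \frac{1}{3}$)
$q = - \frac{52}{53}$ ($q = \left(-104\right) \frac{1}{106} = - \frac{52}{53} \approx -0.98113$)
$\left(- \frac{54}{q} + R{\left(6,6 \right)} 45\right)^{2} = \left(- \frac{54}{- \frac{52}{53}} - 15\right)^{2} = \left(\left(-54\right) \left(- \frac{53}{52}\right) - 15\right)^{2} = \left(\frac{1431}{26} - 15\right)^{2} = \left(\frac{1041}{26}\right)^{2} = \frac{1083681}{676}$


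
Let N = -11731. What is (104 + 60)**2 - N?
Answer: 38627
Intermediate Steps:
(104 + 60)**2 - N = (104 + 60)**2 - 1*(-11731) = 164**2 + 11731 = 26896 + 11731 = 38627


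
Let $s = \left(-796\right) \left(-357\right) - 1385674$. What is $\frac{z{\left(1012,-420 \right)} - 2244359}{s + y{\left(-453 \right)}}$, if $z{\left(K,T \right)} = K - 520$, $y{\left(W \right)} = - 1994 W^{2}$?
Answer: $\frac{2243867}{410288248} \approx 0.005469$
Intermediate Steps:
$z{\left(K,T \right)} = -520 + K$
$s = -1101502$ ($s = 284172 - 1385674 = -1101502$)
$\frac{z{\left(1012,-420 \right)} - 2244359}{s + y{\left(-453 \right)}} = \frac{\left(-520 + 1012\right) - 2244359}{-1101502 - 1994 \left(-453\right)^{2}} = \frac{492 - 2244359}{-1101502 - 409186746} = - \frac{2243867}{-1101502 - 409186746} = - \frac{2243867}{-410288248} = \left(-2243867\right) \left(- \frac{1}{410288248}\right) = \frac{2243867}{410288248}$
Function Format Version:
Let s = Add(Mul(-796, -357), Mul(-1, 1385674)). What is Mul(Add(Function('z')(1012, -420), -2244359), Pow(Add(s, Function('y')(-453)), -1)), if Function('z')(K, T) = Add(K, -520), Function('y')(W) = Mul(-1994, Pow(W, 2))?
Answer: Rational(2243867, 410288248) ≈ 0.0054690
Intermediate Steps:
Function('z')(K, T) = Add(-520, K)
s = -1101502 (s = Add(284172, -1385674) = -1101502)
Mul(Add(Function('z')(1012, -420), -2244359), Pow(Add(s, Function('y')(-453)), -1)) = Mul(Add(Add(-520, 1012), -2244359), Pow(Add(-1101502, Mul(-1994, Pow(-453, 2))), -1)) = Mul(Add(492, -2244359), Pow(Add(-1101502, Mul(-1994, 205209)), -1)) = Mul(-2243867, Pow(Add(-1101502, -409186746), -1)) = Mul(-2243867, Pow(-410288248, -1)) = Mul(-2243867, Rational(-1, 410288248)) = Rational(2243867, 410288248)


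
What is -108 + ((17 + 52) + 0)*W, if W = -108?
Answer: -7560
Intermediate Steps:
-108 + ((17 + 52) + 0)*W = -108 + ((17 + 52) + 0)*(-108) = -108 + (69 + 0)*(-108) = -108 + 69*(-108) = -108 - 7452 = -7560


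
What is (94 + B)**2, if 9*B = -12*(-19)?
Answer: 128164/9 ≈ 14240.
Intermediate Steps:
B = 76/3 (B = (-12*(-19))/9 = (1/9)*228 = 76/3 ≈ 25.333)
(94 + B)**2 = (94 + 76/3)**2 = (358/3)**2 = 128164/9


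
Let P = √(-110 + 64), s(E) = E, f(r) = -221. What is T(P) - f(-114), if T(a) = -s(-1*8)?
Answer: 229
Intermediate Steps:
P = I*√46 (P = √(-46) = I*√46 ≈ 6.7823*I)
T(a) = 8 (T(a) = -(-1)*8 = -1*(-8) = 8)
T(P) - f(-114) = 8 - 1*(-221) = 8 + 221 = 229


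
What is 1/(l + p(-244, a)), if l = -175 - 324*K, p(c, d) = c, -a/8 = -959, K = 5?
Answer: -1/2039 ≈ -0.00049044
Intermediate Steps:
a = 7672 (a = -8*(-959) = 7672)
l = -1795 (l = -175 - 324*5 = -175 - 1620 = -1795)
1/(l + p(-244, a)) = 1/(-1795 - 244) = 1/(-2039) = -1/2039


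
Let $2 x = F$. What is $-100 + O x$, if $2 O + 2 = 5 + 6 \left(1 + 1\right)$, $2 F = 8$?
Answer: $-85$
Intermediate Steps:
$F = 4$ ($F = \frac{1}{2} \cdot 8 = 4$)
$x = 2$ ($x = \frac{1}{2} \cdot 4 = 2$)
$O = \frac{15}{2}$ ($O = -1 + \frac{5 + 6 \left(1 + 1\right)}{2} = -1 + \frac{5 + 6 \cdot 2}{2} = -1 + \frac{5 + 12}{2} = -1 + \frac{1}{2} \cdot 17 = -1 + \frac{17}{2} = \frac{15}{2} \approx 7.5$)
$-100 + O x = -100 + \frac{15}{2} \cdot 2 = -100 + 15 = -85$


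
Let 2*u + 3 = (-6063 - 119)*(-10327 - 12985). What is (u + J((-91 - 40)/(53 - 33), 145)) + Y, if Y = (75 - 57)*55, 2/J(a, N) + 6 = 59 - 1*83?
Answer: 2161751413/30 ≈ 7.2058e+7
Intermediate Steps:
J(a, N) = -1/15 (J(a, N) = 2/(-6 + (59 - 1*83)) = 2/(-6 + (59 - 83)) = 2/(-6 - 24) = 2/(-30) = 2*(-1/30) = -1/15)
Y = 990 (Y = 18*55 = 990)
u = 144114781/2 (u = -3/2 + ((-6063 - 119)*(-10327 - 12985))/2 = -3/2 + (-6182*(-23312))/2 = -3/2 + (1/2)*144114784 = -3/2 + 72057392 = 144114781/2 ≈ 7.2057e+7)
(u + J((-91 - 40)/(53 - 33), 145)) + Y = (144114781/2 - 1/15) + 990 = 2161721713/30 + 990 = 2161751413/30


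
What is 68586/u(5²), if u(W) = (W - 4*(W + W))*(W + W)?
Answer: -4899/625 ≈ -7.8384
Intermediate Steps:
u(W) = -14*W² (u(W) = (W - 8*W)*(2*W) = (-7*W)*(2*W) = -14*W²)
68586/u(5²) = 68586/((-14*(5²)²)) = 68586/((-14*25²)) = 68586/((-14*625)) = 68586/(-8750) = 68586*(-1/8750) = -4899/625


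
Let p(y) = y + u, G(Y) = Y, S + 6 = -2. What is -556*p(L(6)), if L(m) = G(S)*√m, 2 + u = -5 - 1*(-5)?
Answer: 1112 + 4448*√6 ≈ 12007.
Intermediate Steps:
S = -8 (S = -6 - 2 = -8)
u = -2 (u = -2 + (-5 - 1*(-5)) = -2 + (-5 + 5) = -2 + 0 = -2)
L(m) = -8*√m
p(y) = -2 + y (p(y) = y - 2 = -2 + y)
-556*p(L(6)) = -556*(-2 - 8*√6) = 1112 + 4448*√6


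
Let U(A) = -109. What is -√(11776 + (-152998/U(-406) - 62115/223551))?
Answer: -√869477778101967297/8122353 ≈ -114.80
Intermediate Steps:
-√(11776 + (-152998/U(-406) - 62115/223551)) = -√(11776 + (-152998/(-109) - 62115/223551)) = -√(11776 + (-152998*(-1/109) - 62115*1/223551)) = -√(11776 + (152998/109 - 20705/74517)) = -√(11776 + 11398695121/8122353) = -√(107047524049/8122353) = -√869477778101967297/8122353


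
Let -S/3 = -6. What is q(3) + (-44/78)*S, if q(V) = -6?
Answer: -210/13 ≈ -16.154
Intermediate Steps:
S = 18 (S = -3*(-6) = 18)
q(3) + (-44/78)*S = -6 - 44/78*18 = -6 - 44*1/78*18 = -6 - 22/39*18 = -6 - 132/13 = -210/13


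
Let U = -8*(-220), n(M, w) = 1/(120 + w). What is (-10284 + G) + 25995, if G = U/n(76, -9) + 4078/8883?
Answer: 1874947771/8883 ≈ 2.1107e+5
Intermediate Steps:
U = 1760
G = 1735386958/8883 (G = 1760/(1/(120 - 9)) + 4078/8883 = 1760/(1/111) + 4078*(1/8883) = 1760/(1/111) + 4078/8883 = 1760*111 + 4078/8883 = 195360 + 4078/8883 = 1735386958/8883 ≈ 1.9536e+5)
(-10284 + G) + 25995 = (-10284 + 1735386958/8883) + 25995 = 1644034186/8883 + 25995 = 1874947771/8883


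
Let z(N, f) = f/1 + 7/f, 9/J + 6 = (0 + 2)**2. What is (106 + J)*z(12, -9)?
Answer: -8932/9 ≈ -992.44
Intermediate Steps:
J = -9/2 (J = 9/(-6 + (0 + 2)**2) = 9/(-6 + 2**2) = 9/(-6 + 4) = 9/(-2) = 9*(-1/2) = -9/2 ≈ -4.5000)
z(N, f) = f + 7/f (z(N, f) = f*1 + 7/f = f + 7/f)
(106 + J)*z(12, -9) = (106 - 9/2)*(-9 + 7/(-9)) = 203*(-9 + 7*(-1/9))/2 = 203*(-9 - 7/9)/2 = (203/2)*(-88/9) = -8932/9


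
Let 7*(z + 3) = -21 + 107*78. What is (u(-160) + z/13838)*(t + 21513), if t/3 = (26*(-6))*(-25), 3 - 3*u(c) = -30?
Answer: 17832557895/48433 ≈ 3.6819e+5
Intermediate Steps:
u(c) = 11 (u(c) = 1 - ⅓*(-30) = 1 + 10 = 11)
t = 11700 (t = 3*((26*(-6))*(-25)) = 3*(-156*(-25)) = 3*3900 = 11700)
z = 8304/7 (z = -3 + (-21 + 107*78)/7 = -3 + (-21 + 8346)/7 = -3 + (⅐)*8325 = -3 + 8325/7 = 8304/7 ≈ 1186.3)
(u(-160) + z/13838)*(t + 21513) = (11 + (8304/7)/13838)*(11700 + 21513) = (11 + (8304/7)*(1/13838))*33213 = (11 + 4152/48433)*33213 = (536915/48433)*33213 = 17832557895/48433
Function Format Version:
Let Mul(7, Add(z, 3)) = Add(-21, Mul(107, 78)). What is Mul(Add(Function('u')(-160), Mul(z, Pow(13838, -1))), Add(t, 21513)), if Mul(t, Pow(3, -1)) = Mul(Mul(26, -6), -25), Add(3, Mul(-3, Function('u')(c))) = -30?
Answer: Rational(17832557895, 48433) ≈ 3.6819e+5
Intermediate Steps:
Function('u')(c) = 11 (Function('u')(c) = Add(1, Mul(Rational(-1, 3), -30)) = Add(1, 10) = 11)
t = 11700 (t = Mul(3, Mul(Mul(26, -6), -25)) = Mul(3, Mul(-156, -25)) = Mul(3, 3900) = 11700)
z = Rational(8304, 7) (z = Add(-3, Mul(Rational(1, 7), Add(-21, Mul(107, 78)))) = Add(-3, Mul(Rational(1, 7), Add(-21, 8346))) = Add(-3, Mul(Rational(1, 7), 8325)) = Add(-3, Rational(8325, 7)) = Rational(8304, 7) ≈ 1186.3)
Mul(Add(Function('u')(-160), Mul(z, Pow(13838, -1))), Add(t, 21513)) = Mul(Add(11, Mul(Rational(8304, 7), Pow(13838, -1))), Add(11700, 21513)) = Mul(Add(11, Mul(Rational(8304, 7), Rational(1, 13838))), 33213) = Mul(Add(11, Rational(4152, 48433)), 33213) = Mul(Rational(536915, 48433), 33213) = Rational(17832557895, 48433)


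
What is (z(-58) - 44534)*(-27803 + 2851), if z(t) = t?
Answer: 1112659584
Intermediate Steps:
(z(-58) - 44534)*(-27803 + 2851) = (-58 - 44534)*(-27803 + 2851) = -44592*(-24952) = 1112659584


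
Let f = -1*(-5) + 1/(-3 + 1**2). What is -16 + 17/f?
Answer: -110/9 ≈ -12.222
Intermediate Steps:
f = 9/2 (f = 5 + 1/(-3 + 1) = 5 + 1/(-2) = 5 - 1/2 = 9/2 ≈ 4.5000)
-16 + 17/f = -16 + 17/(9/2) = -16 + (2/9)*17 = -16 + 34/9 = -110/9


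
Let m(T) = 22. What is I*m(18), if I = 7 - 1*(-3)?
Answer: 220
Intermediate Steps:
I = 10 (I = 7 + 3 = 10)
I*m(18) = 10*22 = 220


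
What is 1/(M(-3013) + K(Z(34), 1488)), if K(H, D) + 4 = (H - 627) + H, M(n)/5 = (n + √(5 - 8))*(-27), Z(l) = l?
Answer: 406192/164991995539 + 135*I*√3/164991995539 ≈ 2.4619e-6 + 1.4172e-9*I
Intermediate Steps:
M(n) = -135*n - 135*I*√3 (M(n) = 5*((n + √(5 - 8))*(-27)) = 5*((n + √(-3))*(-27)) = 5*((n + I*√3)*(-27)) = 5*(-27*n - 27*I*√3) = -135*n - 135*I*√3)
K(H, D) = -631 + 2*H (K(H, D) = -4 + ((H - 627) + H) = -4 + ((-627 + H) + H) = -4 + (-627 + 2*H) = -631 + 2*H)
1/(M(-3013) + K(Z(34), 1488)) = 1/((-135*(-3013) - 135*I*√3) + (-631 + 2*34)) = 1/((406755 - 135*I*√3) + (-631 + 68)) = 1/((406755 - 135*I*√3) - 563) = 1/(406192 - 135*I*√3)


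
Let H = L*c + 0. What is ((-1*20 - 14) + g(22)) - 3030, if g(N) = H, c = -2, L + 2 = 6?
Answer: -3072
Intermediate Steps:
L = 4 (L = -2 + 6 = 4)
H = -8 (H = 4*(-2) + 0 = -8 + 0 = -8)
g(N) = -8
((-1*20 - 14) + g(22)) - 3030 = ((-1*20 - 14) - 8) - 3030 = ((-20 - 14) - 8) - 3030 = (-34 - 8) - 3030 = -42 - 3030 = -3072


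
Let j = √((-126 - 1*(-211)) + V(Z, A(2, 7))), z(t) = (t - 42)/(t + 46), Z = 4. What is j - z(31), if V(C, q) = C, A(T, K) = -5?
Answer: ⅐ + √89 ≈ 9.5768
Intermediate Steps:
z(t) = (-42 + t)/(46 + t)
j = √89 (j = √((-126 - 1*(-211)) + 4) = √((-126 + 211) + 4) = √(85 + 4) = √89 ≈ 9.4340)
j - z(31) = √89 - (-42 + 31)/(46 + 31) = √89 - (-11)/77 = √89 - 1*(-⅐) = √89 + ⅐ = ⅐ + √89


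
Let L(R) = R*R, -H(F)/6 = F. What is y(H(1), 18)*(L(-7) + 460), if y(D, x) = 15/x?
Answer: 2545/6 ≈ 424.17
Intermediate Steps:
H(F) = -6*F
L(R) = R²
y(H(1), 18)*(L(-7) + 460) = (15/18)*((-7)² + 460) = (15*(1/18))*(49 + 460) = (⅚)*509 = 2545/6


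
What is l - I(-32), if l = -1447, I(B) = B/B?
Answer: -1448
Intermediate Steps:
I(B) = 1
l - I(-32) = -1447 - 1*1 = -1447 - 1 = -1448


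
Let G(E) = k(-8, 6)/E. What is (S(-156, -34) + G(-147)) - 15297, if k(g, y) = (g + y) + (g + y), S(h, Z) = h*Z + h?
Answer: -1491899/147 ≈ -10149.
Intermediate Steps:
S(h, Z) = h + Z*h (S(h, Z) = Z*h + h = h + Z*h)
k(g, y) = 2*g + 2*y
G(E) = -4/E (G(E) = (2*(-8) + 2*6)/E = (-16 + 12)/E = -4/E)
(S(-156, -34) + G(-147)) - 15297 = (-156*(1 - 34) - 4/(-147)) - 15297 = (-156*(-33) - 4*(-1/147)) - 15297 = (5148 + 4/147) - 15297 = 756760/147 - 15297 = -1491899/147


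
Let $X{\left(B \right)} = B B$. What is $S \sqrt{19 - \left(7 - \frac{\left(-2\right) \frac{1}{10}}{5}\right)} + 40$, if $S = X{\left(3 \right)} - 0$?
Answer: $40 + \frac{9 \sqrt{299}}{5} \approx 71.125$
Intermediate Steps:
$X{\left(B \right)} = B^{2}$
$S = 9$ ($S = 3^{2} - 0 = 9 + 0 = 9$)
$S \sqrt{19 - \left(7 - \frac{\left(-2\right) \frac{1}{10}}{5}\right)} + 40 = 9 \sqrt{19 - \left(7 - \frac{\left(-2\right) \frac{1}{10}}{5}\right)} + 40 = 9 \sqrt{19 - \left(7 - \left(-2\right) \frac{1}{10} \cdot \frac{1}{5}\right)} + 40 = 9 \sqrt{19 - \frac{176}{25}} + 40 = 9 \sqrt{\frac{299}{25}} + 40 = 9 \frac{\sqrt{299}}{5} + 40 = \frac{9 \sqrt{299}}{5} + 40 = 40 + \frac{9 \sqrt{299}}{5}$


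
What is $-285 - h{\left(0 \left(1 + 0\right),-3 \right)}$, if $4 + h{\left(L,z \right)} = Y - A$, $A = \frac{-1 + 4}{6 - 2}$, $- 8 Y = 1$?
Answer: $- \frac{2241}{8} \approx -280.13$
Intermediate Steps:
$Y = - \frac{1}{8}$ ($Y = \left(- \frac{1}{8}\right) 1 = - \frac{1}{8} \approx -0.125$)
$A = \frac{3}{4} \approx 0.75$
$h{\left(L,z \right)} = - \frac{39}{8}$ ($h{\left(L,z \right)} = -4 - \frac{7}{8} = - \frac{39}{8}$)
$-285 - h{\left(0 \left(1 + 0\right),-3 \right)} = -285 - - \frac{39}{8} = -285 + \frac{39}{8} = - \frac{2241}{8}$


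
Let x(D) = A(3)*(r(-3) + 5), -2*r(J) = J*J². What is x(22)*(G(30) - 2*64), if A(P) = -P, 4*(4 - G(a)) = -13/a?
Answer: 550079/80 ≈ 6876.0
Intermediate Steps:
G(a) = 4 + 13/(4*a) (G(a) = 4 - (-13)/(4*a) = 4 + 13/(4*a))
r(J) = -J³/2 (r(J) = -J*J²/2 = -J³/2)
x(D) = -111/2 (x(D) = (-1*3)*(-½*(-3)³ + 5) = -3*(-½*(-27) + 5) = -3*(27/2 + 5) = -3*37/2 = -111/2)
x(22)*(G(30) - 2*64) = -111*((4 + (13/4)/30) - 2*64)/2 = -111*((4 + (13/4)*(1/30)) - 128)/2 = -111*((4 + 13/120) - 128)/2 = -111*(493/120 - 128)/2 = -111/2*(-14867/120) = 550079/80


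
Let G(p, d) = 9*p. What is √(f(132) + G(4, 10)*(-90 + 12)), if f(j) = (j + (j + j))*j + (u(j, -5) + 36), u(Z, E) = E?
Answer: √49495 ≈ 222.47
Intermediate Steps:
f(j) = 31 + 3*j² (f(j) = (j + (j + j))*j + (-5 + 36) = (j + 2*j)*j + 31 = (3*j)*j + 31 = 3*j² + 31 = 31 + 3*j²)
√(f(132) + G(4, 10)*(-90 + 12)) = √((31 + 3*132²) + (9*4)*(-90 + 12)) = √((31 + 3*17424) + 36*(-78)) = √((31 + 52272) - 2808) = √(52303 - 2808) = √49495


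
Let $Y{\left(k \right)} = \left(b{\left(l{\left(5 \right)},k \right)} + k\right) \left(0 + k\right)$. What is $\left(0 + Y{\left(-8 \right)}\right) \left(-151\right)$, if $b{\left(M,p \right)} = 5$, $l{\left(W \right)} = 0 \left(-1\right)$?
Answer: $-3624$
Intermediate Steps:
$l{\left(W \right)} = 0$
$Y{\left(k \right)} = k \left(5 + k\right)$ ($Y{\left(k \right)} = \left(5 + k\right) \left(0 + k\right) = \left(5 + k\right) k = k \left(5 + k\right)$)
$\left(0 + Y{\left(-8 \right)}\right) \left(-151\right) = \left(0 - 8 \left(5 - 8\right)\right) \left(-151\right) = \left(0 - -24\right) \left(-151\right) = \left(0 + 24\right) \left(-151\right) = 24 \left(-151\right) = -3624$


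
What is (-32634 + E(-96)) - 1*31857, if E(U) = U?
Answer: -64587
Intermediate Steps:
(-32634 + E(-96)) - 1*31857 = (-32634 - 96) - 1*31857 = -32730 - 31857 = -64587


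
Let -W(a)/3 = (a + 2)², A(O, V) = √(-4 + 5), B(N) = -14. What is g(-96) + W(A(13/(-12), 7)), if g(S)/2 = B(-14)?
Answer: -55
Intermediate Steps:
A(O, V) = 1 (A(O, V) = √1 = 1)
g(S) = -28 (g(S) = 2*(-14) = -28)
W(a) = -3*(2 + a)² (W(a) = -3*(a + 2)² = -3*(2 + a)²)
g(-96) + W(A(13/(-12), 7)) = -28 - 3*(2 + 1)² = -28 - 3*3² = -28 - 3*9 = -28 - 27 = -55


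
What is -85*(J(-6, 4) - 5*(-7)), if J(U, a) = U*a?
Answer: -935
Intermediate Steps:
-85*(J(-6, 4) - 5*(-7)) = -85*(-6*4 - 5*(-7)) = -85*(-24 + 35) = -85*11 = -935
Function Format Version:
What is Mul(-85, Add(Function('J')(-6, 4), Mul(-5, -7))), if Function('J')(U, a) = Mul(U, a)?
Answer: -935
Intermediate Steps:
Mul(-85, Add(Function('J')(-6, 4), Mul(-5, -7))) = Mul(-85, Add(Mul(-6, 4), Mul(-5, -7))) = Mul(-85, Add(-24, 35)) = Mul(-85, 11) = -935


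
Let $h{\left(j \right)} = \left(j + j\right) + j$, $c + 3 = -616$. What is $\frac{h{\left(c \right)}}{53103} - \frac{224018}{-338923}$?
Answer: $\frac{121146751}{193525033} \approx 0.626$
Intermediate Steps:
$c = -619$ ($c = -3 - 616 = -619$)
$h{\left(j \right)} = 3 j$ ($h{\left(j \right)} = 2 j + j = 3 j$)
$\frac{h{\left(c \right)}}{53103} - \frac{224018}{-338923} = \frac{3 \left(-619\right)}{53103} - \frac{224018}{-338923} = \left(-1857\right) \frac{1}{53103} - - \frac{224018}{338923} = - \frac{619}{17701} + \frac{224018}{338923} = \frac{121146751}{193525033}$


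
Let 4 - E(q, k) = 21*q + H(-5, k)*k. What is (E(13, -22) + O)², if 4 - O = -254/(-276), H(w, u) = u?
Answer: 10709973121/19044 ≈ 5.6238e+5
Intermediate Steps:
E(q, k) = 4 - k² - 21*q (E(q, k) = 4 - (21*q + k*k) = 4 - (21*q + k²) = 4 - (k² + 21*q) = 4 + (-k² - 21*q) = 4 - k² - 21*q)
O = 425/138 (O = 4 - (-254)/(-276) = 4 - (-254)*(-1)/276 = 4 - 1*127/138 = 4 - 127/138 = 425/138 ≈ 3.0797)
(E(13, -22) + O)² = ((4 - 1*(-22)² - 21*13) + 425/138)² = ((4 - 1*484 - 273) + 425/138)² = ((4 - 484 - 273) + 425/138)² = (-753 + 425/138)² = (-103489/138)² = 10709973121/19044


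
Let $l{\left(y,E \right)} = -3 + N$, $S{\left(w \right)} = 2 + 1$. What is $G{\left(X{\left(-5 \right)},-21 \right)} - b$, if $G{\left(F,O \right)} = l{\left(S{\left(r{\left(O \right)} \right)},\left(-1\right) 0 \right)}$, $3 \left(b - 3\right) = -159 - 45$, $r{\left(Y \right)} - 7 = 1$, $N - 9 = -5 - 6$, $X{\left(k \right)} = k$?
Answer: $60$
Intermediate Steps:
$N = -2$ ($N = 9 - 11 = -2$)
$r{\left(Y \right)} = 8$ ($r{\left(Y \right)} = 7 + 1 = 8$)
$S{\left(w \right)} = 3$
$l{\left(y,E \right)} = -5$ ($l{\left(y,E \right)} = -3 - 2 = -5$)
$b = -65$ ($b = 3 + \frac{-159 - 45}{3} = 3 + \frac{1}{3} \left(-204\right) = 3 - 68 = -65$)
$G{\left(F,O \right)} = -5$
$G{\left(X{\left(-5 \right)},-21 \right)} - b = -5 - -65 = -5 + 65 = 60$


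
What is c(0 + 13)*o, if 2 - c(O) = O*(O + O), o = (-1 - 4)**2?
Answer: -8400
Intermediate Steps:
o = 25 (o = (-5)**2 = 25)
c(O) = 2 - 2*O**2 (c(O) = 2 - O*(O + O) = 2 - O*2*O = 2 - 2*O**2)
c(0 + 13)*o = (2 - 2*(0 + 13)**2)*25 = (2 - 2*13**2)*25 = (2 - 2*169)*25 = (2 - 338)*25 = -336*25 = -8400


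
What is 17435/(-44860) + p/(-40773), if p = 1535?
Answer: -155947471/365815356 ≈ -0.42630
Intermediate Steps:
17435/(-44860) + p/(-40773) = 17435/(-44860) + 1535/(-40773) = 17435*(-1/44860) + 1535*(-1/40773) = -3487/8972 - 1535/40773 = -155947471/365815356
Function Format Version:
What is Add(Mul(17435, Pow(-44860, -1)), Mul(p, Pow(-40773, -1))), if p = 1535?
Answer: Rational(-155947471, 365815356) ≈ -0.42630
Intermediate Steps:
Add(Mul(17435, Pow(-44860, -1)), Mul(p, Pow(-40773, -1))) = Add(Mul(17435, Pow(-44860, -1)), Mul(1535, Pow(-40773, -1))) = Add(Mul(17435, Rational(-1, 44860)), Mul(1535, Rational(-1, 40773))) = Add(Rational(-3487, 8972), Rational(-1535, 40773)) = Rational(-155947471, 365815356)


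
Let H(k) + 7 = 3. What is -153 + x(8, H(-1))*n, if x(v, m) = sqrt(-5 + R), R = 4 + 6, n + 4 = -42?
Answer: -153 - 46*sqrt(5) ≈ -255.86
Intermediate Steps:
n = -46 (n = -4 - 42 = -46)
R = 10
H(k) = -4 (H(k) = -7 + 3 = -4)
x(v, m) = sqrt(5) (x(v, m) = sqrt(-5 + 10) = sqrt(5))
-153 + x(8, H(-1))*n = -153 + sqrt(5)*(-46) = -153 - 46*sqrt(5)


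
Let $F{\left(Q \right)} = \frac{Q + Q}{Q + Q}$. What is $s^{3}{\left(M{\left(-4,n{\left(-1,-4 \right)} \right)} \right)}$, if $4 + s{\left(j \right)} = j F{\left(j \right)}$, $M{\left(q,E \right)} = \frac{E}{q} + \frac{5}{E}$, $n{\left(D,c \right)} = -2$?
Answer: $-216$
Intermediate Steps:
$F{\left(Q \right)} = 1$ ($F{\left(Q \right)} = \frac{2 Q}{2 Q} = 2 Q \frac{1}{2 Q} = 1$)
$M{\left(q,E \right)} = \frac{5}{E} + \frac{E}{q}$
$s{\left(j \right)} = -4 + j$ ($s{\left(j \right)} = -4 + j 1 = -4 + j$)
$s^{3}{\left(M{\left(-4,n{\left(-1,-4 \right)} \right)} \right)} = \left(-4 + \left(\frac{5}{-2} - \frac{2}{-4}\right)\right)^{3} = \left(-4 + \left(5 \left(- \frac{1}{2}\right) - - \frac{1}{2}\right)\right)^{3} = \left(-4 + \left(- \frac{5}{2} + \frac{1}{2}\right)\right)^{3} = \left(-4 - 2\right)^{3} = \left(-6\right)^{3} = -216$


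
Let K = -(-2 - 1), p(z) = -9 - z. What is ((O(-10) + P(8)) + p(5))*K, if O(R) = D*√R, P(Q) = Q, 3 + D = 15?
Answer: -18 + 36*I*√10 ≈ -18.0 + 113.84*I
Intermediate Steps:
D = 12 (D = -3 + 15 = 12)
O(R) = 12*√R
K = 3 (K = -1*(-3) = 3)
((O(-10) + P(8)) + p(5))*K = ((12*√(-10) + 8) + (-9 - 1*5))*3 = ((12*(I*√10) + 8) + (-9 - 5))*3 = ((12*I*√10 + 8) - 14)*3 = ((8 + 12*I*√10) - 14)*3 = (-6 + 12*I*√10)*3 = -18 + 36*I*√10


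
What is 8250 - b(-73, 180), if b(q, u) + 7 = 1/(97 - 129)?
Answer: 264225/32 ≈ 8257.0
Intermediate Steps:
b(q, u) = -225/32 (b(q, u) = -7 + 1/(97 - 129) = -7 + 1/(-32) = -7 - 1/32 = -225/32)
8250 - b(-73, 180) = 8250 - 1*(-225/32) = 8250 + 225/32 = 264225/32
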